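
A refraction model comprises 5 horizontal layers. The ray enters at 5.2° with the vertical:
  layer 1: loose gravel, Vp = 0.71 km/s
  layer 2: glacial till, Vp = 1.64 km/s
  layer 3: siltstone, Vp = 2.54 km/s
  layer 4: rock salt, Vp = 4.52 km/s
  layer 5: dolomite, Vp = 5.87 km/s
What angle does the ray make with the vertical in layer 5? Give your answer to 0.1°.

Ray parameter p = sin 5.2° / 0.71 = 1.2765e-01 s/km.
sin θ_5 = p·V_5 = 1.2765e-01 × 5.87 = 0.7493.
θ_5 = 48.53° from the vertical.

48.5°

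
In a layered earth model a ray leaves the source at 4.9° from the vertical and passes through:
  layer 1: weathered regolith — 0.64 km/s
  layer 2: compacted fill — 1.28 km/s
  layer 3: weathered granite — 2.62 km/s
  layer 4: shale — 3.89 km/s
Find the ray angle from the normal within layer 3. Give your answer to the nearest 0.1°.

20.5°

Ray parameter p = sin 4.9° / 0.64 = 1.3346e-01 s/km.
sin θ_3 = p·V_3 = 1.3346e-01 × 2.62 = 0.3497.
θ_3 = 20.47° from the vertical.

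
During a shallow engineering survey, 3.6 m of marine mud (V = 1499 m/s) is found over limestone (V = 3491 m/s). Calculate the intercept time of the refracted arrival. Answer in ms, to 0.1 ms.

θ_c = arcsin(V₁/V₂) = arcsin(1499/3491) = 25.43°; cos θ_c = 0.9031.
tᵢ = 2h·cos θ_c / V₁ = 2·3.6·0.9031 / 1499 = 0.00434 s.

4.3 ms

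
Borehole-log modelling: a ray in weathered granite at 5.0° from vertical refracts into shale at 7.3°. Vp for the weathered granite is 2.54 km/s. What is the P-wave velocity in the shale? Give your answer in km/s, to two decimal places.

Snell's law: sin 5.0°/V₁ = sin 7.3°/V₂.
V₂ = V₁·sin 7.3°/sin 5.0° = 2.54 × 1.4579 = 3.70 km/s.

3.70 km/s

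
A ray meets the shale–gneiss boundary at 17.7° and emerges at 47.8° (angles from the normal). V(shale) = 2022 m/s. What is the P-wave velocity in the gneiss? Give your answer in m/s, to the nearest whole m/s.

4927 m/s

sin 17.7° = 0.3040; sin 47.8° = 0.7408.
V₂ = V₁·(sin θ₂/sin θ₁) = 2022·(0.7408/0.3040) = 4926.79 m/s.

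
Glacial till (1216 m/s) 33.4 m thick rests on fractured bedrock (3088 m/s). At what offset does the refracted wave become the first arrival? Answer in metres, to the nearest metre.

101 m

x_cross = 2h·√((V₂+V₁)/(V₂−V₁)).
(V₂+V₁)/(V₂−V₁) = (3088+1216)/(3088−1216) = 2.2991; √ = 1.5163.
x_cross = 2·33.4·1.5163 = 101.29 m.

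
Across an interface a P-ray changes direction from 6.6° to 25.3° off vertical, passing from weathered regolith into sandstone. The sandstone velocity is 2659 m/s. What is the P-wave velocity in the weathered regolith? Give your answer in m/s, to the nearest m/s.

715 m/s

sin 6.6° = 0.1149; sin 25.3° = 0.4274.
V₁ = V₂·(sin θ₁/sin θ₂) = 2659·(0.1149/0.4274) = 715.13 m/s.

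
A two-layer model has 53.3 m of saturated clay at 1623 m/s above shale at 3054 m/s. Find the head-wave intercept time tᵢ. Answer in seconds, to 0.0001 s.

0.0556 s

tᵢ = 2h·√(V₂²−V₁²)/(V₁V₂).
√(V₂²−V₁²) = √(3054²−1623²) = 2587.0 m/s.
tᵢ = 2·53.3·2587.0/(1623·3054) = 0.05564 s.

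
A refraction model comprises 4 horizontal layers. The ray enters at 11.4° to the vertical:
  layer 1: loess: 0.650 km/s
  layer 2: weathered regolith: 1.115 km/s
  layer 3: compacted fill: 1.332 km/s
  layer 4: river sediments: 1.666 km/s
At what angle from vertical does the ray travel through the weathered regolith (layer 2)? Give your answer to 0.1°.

Ray parameter p = sin 11.4° / 0.650 = 3.0409e-01 s/km.
sin θ_2 = p·V_2 = 3.0409e-01 × 1.115 = 0.3391.
θ_2 = 19.82° from the vertical.

19.8°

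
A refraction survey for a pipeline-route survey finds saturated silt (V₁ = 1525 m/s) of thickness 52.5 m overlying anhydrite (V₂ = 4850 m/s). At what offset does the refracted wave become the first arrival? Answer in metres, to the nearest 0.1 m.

145.4 m

θ_c = arcsin(1525/4850) = 18.33°, so cos θ_c = 0.9493 and tᵢ = 2h cos θ_c/V₁ = 0.0654 s.
At crossover x/V₁ = x/V₂ + tᵢ ⇒ x = tᵢ/(1/V₁ − 1/V₂) = 0.06536/(6.5574e-04 − 2.0619e-04) = 145.39 m.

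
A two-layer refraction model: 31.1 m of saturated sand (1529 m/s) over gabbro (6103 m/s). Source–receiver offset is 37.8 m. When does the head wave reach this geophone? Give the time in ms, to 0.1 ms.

45.6 ms

t = x/V₂ + 2h·√(V₂²−V₁²)/(V₁V₂).
√(V₂²−V₁²) = √(6103²−1529²) = 5908.4 m/s; delay term = 2·31.1·5908.4/(1529·6103) = 0.03938 s.
t = 37.8/6103 + 0.03938 = 0.04558 s.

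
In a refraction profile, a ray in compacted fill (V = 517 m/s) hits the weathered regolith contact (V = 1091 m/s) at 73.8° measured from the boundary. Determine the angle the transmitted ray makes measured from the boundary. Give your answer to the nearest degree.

Convert to the normal: θ₁ = 90° − 73.8° = 16.2°.
sin θ₁/V₁ = sin θ₂/V₂ ⇒ sin θ₂ = 1091·sin 16.2°/517 = 1091·0.2790/517 = 0.5887.
θ₂ = arcsin 0.5887 = 36.07° from the normal.
From the interface: 90° − 36.07° = 53.93°.

54°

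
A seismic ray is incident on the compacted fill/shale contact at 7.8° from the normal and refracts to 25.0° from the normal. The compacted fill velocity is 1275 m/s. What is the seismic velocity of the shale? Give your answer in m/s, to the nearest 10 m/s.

3970 m/s

sin 7.8° = 0.1357; sin 25.0° = 0.4226.
V₂ = V₁·(sin θ₂/sin θ₁) = 1275·(0.4226/0.1357) = 3970.35 m/s.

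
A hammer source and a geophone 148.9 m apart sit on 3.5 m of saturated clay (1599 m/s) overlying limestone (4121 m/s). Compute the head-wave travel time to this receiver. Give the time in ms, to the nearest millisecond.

θ_c = arcsin(V₁/V₂) = arcsin(1599/4121) = 22.83°, cos θ_c = 0.9217.
Intercept time tᵢ = 2h cos θ_c / V₁ = 2·3.5·0.9217/1599 = 0.00403 s.
t = x/V₂ + tᵢ = 148.9/4121 + 0.00403 = 0.04017 s.

40 ms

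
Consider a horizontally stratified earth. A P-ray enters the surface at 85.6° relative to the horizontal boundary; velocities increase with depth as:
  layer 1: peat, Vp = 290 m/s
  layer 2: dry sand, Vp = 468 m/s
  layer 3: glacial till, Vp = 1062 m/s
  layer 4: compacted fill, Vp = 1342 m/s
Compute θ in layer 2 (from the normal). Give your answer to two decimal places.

7.11°

From the normal: θ₁ = 90° − 85.6° = 4.4°.
Snell's law across each interface conserves sin θ / V, so sin θ_2 = V_2·sin θ₁/V₁.
sin θ_2 = 468 × sin 4.4° / 290 = 0.1238.
θ_2 = 7.11° from the vertical.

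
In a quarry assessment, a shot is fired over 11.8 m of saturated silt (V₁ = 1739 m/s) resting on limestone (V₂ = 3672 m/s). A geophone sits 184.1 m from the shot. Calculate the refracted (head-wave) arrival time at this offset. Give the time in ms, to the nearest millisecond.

62 ms

t = x/V₂ + 2h·√(V₂²−V₁²)/(V₁V₂).
√(V₂²−V₁²) = √(3672²−1739²) = 3234.1 m/s; delay term = 2·11.8·3234.1/(1739·3672) = 0.01195 s.
t = 184.1/3672 + 0.01195 = 0.06209 s.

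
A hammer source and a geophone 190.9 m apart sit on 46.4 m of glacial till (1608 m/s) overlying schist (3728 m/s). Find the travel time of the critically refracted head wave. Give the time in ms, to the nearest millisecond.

103 ms

t = x/V₂ + 2h·√(V₂²−V₁²)/(V₁V₂).
√(V₂²−V₁²) = √(3728²−1608²) = 3363.4 m/s; delay term = 2·46.4·3363.4/(1608·3728) = 0.05207 s.
t = 190.9/3728 + 0.05207 = 0.10327 s.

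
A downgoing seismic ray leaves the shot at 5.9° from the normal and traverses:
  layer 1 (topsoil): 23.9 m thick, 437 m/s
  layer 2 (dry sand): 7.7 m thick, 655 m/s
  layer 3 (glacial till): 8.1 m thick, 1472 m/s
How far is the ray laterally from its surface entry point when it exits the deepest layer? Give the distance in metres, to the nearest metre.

7 m

Apply Snell's law at each interface; in layer i the horizontal offset is hᵢ·tan θᵢ.
Layer 1: θ = 5.90°; offset = 23.9·tan 5.90° = 2.470 m.
Layer 2: sin θ = 655·sin 5.9°/437 = 0.1541, θ = 8.86°; offset = 7.7·tan 8.86° = 1.201 m.
Layer 3: sin θ = 1472·sin 5.9°/437 = 0.3462, θ = 20.26°; offset = 8.1·tan 20.26° = 2.990 m.
Summing the layer offsets gives 6.660 m.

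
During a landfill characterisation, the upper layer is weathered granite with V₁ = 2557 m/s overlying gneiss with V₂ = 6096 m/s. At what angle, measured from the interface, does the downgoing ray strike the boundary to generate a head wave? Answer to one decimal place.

65.2°

At critical incidence the refracted ray runs along the interface (θ₂ = 90°), so sin θ_c = V₁/V₂.
θ_c = arcsin(2557/6096) = arcsin 0.4195 = 24.80°.
Measured from the interface: 90° − 24.80° = 65.20°.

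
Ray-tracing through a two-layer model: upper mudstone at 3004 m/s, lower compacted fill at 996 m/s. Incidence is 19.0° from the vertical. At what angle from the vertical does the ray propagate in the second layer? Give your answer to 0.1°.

sin θ₁/V₁ = sin θ₂/V₂ ⇒ sin θ₂ = 996·sin 19.0°/3004 = 996·0.3256/3004 = 0.1079.
θ₂ = arcsin 0.1079 = 6.20° from the normal.

6.2°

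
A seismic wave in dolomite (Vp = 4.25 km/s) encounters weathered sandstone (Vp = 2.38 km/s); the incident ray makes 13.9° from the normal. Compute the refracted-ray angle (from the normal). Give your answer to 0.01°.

sin θ₁/V₁ = sin θ₂/V₂ ⇒ sin θ₂ = 2.38·sin 13.9°/4.25 = 2.38·0.2402/4.25 = 0.1345.
θ₂ = sin⁻¹(0.1345) = 7.73° (from vertical).

7.73°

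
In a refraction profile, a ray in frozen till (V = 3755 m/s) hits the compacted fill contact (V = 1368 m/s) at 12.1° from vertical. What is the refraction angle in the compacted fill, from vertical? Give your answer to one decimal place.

4.4°

Snell's law: sin θ₂ = (V₂/V₁)·sin θ₁ = (1368/3755)·sin 12.1° = 0.0764.
θ₂ = arcsin 0.0764 = 4.38° from the normal.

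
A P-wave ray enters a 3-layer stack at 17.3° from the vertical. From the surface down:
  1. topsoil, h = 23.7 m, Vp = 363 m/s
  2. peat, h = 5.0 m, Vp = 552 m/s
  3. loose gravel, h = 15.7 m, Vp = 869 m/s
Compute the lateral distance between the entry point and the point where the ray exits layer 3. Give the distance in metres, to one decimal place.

25.8 m

Apply Snell's law at each interface; in layer i the horizontal offset is hᵢ·tan θᵢ.
Layer 1: θ = 17.30°; offset = 23.7·tan 17.30° = 7.382 m.
Layer 2: sin θ = 552·sin 17.3°/363 = 0.4522, θ = 26.89°; offset = 5.0·tan 26.89° = 2.535 m.
Layer 3: sin θ = 869·sin 17.3°/363 = 0.7119, θ = 45.39°; offset = 15.7·tan 45.39° = 15.915 m.
Total horizontal offset = 25.832 m.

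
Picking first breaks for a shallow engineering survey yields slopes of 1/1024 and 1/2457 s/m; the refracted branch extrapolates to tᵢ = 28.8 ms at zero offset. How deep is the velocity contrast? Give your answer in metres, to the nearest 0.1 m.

16.2 m

θ_c = arcsin(1024/2457) = 24.63°; cos θ_c = 0.9090.
tᵢ = 2h cos θ_c/V₁ ⇒ h = tᵢ·V₁/(2 cos θ_c) = 0.0288·1024/(2·0.9090) = 16.22 m.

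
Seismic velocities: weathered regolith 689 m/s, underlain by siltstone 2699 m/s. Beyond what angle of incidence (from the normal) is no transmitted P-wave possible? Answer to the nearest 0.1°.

Critical incidence: sin θ_c = V₁/V₂ = 689/2699 = 0.2553.
θ_c = arcsin 0.2553 = 14.79°.

14.8°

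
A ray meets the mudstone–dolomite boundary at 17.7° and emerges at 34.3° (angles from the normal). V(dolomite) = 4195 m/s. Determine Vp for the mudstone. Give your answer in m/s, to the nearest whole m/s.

Snell's law: sin 17.7°/V₁ = sin 34.3°/V₂.
V₁ = V₂·sin 17.7°/sin 34.3° = 4195 × 0.5395 = 2263.28 m/s.

2263 m/s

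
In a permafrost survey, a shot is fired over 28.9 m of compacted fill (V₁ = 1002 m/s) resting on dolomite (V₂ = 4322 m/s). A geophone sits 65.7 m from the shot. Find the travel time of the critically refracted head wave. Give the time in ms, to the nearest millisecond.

71 ms

t = x/V₂ + 2h·√(V₂²−V₁²)/(V₁V₂).
√(V₂²−V₁²) = √(4322²−1002²) = 4204.2 m/s; delay term = 2·28.9·4204.2/(1002·4322) = 0.05611 s.
t = 65.7/4322 + 0.05611 = 0.07131 s.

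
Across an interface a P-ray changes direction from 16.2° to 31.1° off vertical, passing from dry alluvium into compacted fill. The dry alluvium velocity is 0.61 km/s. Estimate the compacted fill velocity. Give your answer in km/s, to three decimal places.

sin 16.2° = 0.2790; sin 31.1° = 0.5165.
V₂ = V₁·(sin θ₂/sin θ₁) = 0.61·(0.5165/0.2790) = 1.129 km/s.

1.129 km/s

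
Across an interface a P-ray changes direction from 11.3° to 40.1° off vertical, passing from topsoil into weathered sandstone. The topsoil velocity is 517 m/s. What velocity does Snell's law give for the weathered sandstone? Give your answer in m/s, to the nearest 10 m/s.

1700 m/s

Snell's law: sin 11.3°/V₁ = sin 40.1°/V₂.
V₂ = V₁·sin 40.1°/sin 11.3° = 517 × 3.2872 = 1699.51 m/s.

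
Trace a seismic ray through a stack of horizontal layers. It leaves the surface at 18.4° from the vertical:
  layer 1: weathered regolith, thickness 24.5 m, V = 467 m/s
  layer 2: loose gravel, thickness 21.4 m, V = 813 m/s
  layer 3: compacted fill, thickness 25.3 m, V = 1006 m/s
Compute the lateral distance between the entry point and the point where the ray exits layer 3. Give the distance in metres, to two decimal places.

Apply Snell's law at each interface; in layer i the horizontal offset is hᵢ·tan θᵢ.
Layer 1: θ = 18.40°; offset = 24.5·tan 18.40° = 8.1501 m.
Layer 2: sin θ = 813·sin 18.4°/467 = 0.5495, θ = 33.33°; offset = 21.4·tan 33.33° = 14.0752 m.
Layer 3: sin θ = 1006·sin 18.4°/467 = 0.6800, θ = 42.84°; offset = 25.3·tan 42.84° = 23.4615 m.
Total horizontal offset = 45.6868 m.

45.69 m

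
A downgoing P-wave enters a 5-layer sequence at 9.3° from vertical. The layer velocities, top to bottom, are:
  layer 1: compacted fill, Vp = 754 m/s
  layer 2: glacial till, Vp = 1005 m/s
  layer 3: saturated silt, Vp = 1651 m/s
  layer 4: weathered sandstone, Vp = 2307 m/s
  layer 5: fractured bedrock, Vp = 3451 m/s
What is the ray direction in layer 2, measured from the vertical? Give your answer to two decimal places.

12.44°

Snell's law across each interface conserves sin θ / V, so sin θ_2 = V_2·sin θ₁/V₁.
sin θ_2 = 1005 × sin 9.3° / 754 = 0.2154.
θ_2 = arcsin 0.2154 = 12.44°.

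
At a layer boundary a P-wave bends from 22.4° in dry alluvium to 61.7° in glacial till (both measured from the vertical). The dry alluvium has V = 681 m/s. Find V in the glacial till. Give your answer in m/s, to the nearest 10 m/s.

1570 m/s

sin 22.4° = 0.3811; sin 61.7° = 0.8805.
V₂ = V₁·(sin θ₂/sin θ₁) = 681·(0.8805/0.3811) = 1573.48 m/s.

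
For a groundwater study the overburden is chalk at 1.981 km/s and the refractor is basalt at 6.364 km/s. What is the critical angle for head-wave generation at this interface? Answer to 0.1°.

At critical incidence the refracted ray runs along the interface (θ₂ = 90°), so sin θ_c = V₁/V₂.
θ_c = arcsin(1.981/6.364) = arcsin 0.3113 = 18.14°.

18.1°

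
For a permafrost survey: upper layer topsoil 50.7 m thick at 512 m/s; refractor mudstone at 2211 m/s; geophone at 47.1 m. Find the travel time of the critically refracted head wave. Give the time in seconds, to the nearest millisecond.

0.214 s

θ_c = arcsin(V₁/V₂) = arcsin(512/2211) = 13.39°, cos θ_c = 0.9728.
Intercept time tᵢ = 2h cos θ_c / V₁ = 2·50.7·0.9728/512 = 0.19266 s.
t = x/V₂ + tᵢ = 47.1/2211 + 0.19266 = 0.21397 s.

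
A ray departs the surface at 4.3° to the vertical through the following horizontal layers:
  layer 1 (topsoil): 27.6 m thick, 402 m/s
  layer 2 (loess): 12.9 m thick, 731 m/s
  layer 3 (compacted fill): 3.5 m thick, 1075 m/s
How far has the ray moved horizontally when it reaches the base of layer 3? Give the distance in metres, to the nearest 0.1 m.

Apply Snell's law at each interface; in layer i the horizontal offset is hᵢ·tan θᵢ.
Layer 1: θ = 4.30°; offset = 27.6·tan 4.30° = 2.075 m.
Layer 2: sin θ = 731·sin 4.3°/402 = 0.1363, θ = 7.84°; offset = 12.9·tan 7.84° = 1.775 m.
Layer 3: sin θ = 1075·sin 4.3°/402 = 0.2005, θ = 11.57°; offset = 3.5·tan 11.57° = 0.716 m.
Summing the layer offsets gives 4.567 m.

4.6 m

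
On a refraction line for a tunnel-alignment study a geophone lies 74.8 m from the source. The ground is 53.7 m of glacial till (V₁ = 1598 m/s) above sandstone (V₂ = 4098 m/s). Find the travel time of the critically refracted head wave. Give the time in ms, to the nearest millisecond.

θ_c = arcsin(V₁/V₂) = arcsin(1598/4098) = 22.95°, cos θ_c = 0.9208.
Intercept time tᵢ = 2h cos θ_c / V₁ = 2·53.7·0.9208/1598 = 0.06189 s.
t = x/V₂ + tᵢ = 74.8/4098 + 0.06189 = 0.08014 s.

80 ms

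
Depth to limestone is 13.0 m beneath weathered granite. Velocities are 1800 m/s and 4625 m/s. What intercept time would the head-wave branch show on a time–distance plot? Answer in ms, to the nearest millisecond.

θ_c = arcsin(V₁/V₂) = arcsin(1800/4625) = 22.90°; cos θ_c = 0.9212.
tᵢ = 2h·cos θ_c / V₁ = 2·13.0·0.9212 / 1800 = 0.01331 s.

13 ms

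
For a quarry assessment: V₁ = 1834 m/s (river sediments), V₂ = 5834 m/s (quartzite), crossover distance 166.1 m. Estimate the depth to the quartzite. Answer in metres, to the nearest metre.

60 m

x_cross = 2h·√((V₂+V₁)/(V₂−V₁)) → h = x_cross / (2·√((V₂+V₁)/(V₂−V₁))).
√((V₂+V₁)/(V₂−V₁)) = √((5834+1834)/(5834−1834)) = 1.3846.
h = 166.1 / (2·1.3846) = 59.98 m.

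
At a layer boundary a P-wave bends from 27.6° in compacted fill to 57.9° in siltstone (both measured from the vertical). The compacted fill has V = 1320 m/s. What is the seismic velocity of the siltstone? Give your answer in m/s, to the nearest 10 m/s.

sin 27.6° = 0.4633; sin 57.9° = 0.8471.
V₂ = V₁·(sin θ₂/sin θ₁) = 1320·(0.8471/0.4633) = 2413.58 m/s.

2410 m/s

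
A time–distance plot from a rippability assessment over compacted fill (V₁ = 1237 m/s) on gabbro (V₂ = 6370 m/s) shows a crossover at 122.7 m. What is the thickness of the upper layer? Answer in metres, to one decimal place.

50.4 m

h = (x_cross/2)·√((V₂−V₁)/(V₂+V₁)).
(V₂−V₁)/(V₂+V₁) = (6370−1237)/(6370+1237) = 0.6748; √ = 0.8214.
h = (122.7/2)·0.8214 = 50.40 m.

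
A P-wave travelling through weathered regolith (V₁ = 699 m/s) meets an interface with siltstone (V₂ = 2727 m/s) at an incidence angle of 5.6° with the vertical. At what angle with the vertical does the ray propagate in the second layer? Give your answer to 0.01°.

sin θ₁/V₁ = sin θ₂/V₂ ⇒ sin θ₂ = 2727·sin 5.6°/699 = 2727·0.0976/699 = 0.3807.
θ₂ = arcsin 0.3807 = 22.38° from the normal.

22.38°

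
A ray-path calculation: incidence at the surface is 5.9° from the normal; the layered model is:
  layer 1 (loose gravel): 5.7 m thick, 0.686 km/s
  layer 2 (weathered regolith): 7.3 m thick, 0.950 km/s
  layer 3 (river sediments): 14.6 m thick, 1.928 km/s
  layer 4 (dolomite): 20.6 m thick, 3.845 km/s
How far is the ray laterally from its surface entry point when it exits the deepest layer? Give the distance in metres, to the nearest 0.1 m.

20.6 m

Apply Snell's law at each interface; in layer i the horizontal offset is hᵢ·tan θᵢ.
Layer 1: θ = 5.90°; offset = 5.7·tan 5.90° = 0.589 m.
Layer 2: sin θ = 0.950·sin 5.9°/0.686 = 0.1424, θ = 8.18°; offset = 7.3·tan 8.18° = 1.050 m.
Layer 3: sin θ = 1.928·sin 5.9°/0.686 = 0.2889, θ = 16.79°; offset = 14.6·tan 16.79° = 4.406 m.
Layer 4: sin θ = 3.845·sin 5.9°/0.686 = 0.5761, θ = 35.18°; offset = 20.6·tan 35.18° = 14.521 m.
Σ offsets = 20.566 m.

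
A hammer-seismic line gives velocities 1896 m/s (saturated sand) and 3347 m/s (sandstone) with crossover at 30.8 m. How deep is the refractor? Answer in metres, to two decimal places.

8.10 m

x_cross = 2h·√((V₂+V₁)/(V₂−V₁)) → h = x_cross / (2·√((V₂+V₁)/(V₂−V₁))).
√((V₂+V₁)/(V₂−V₁)) = √((3347+1896)/(3347−1896)) = 1.9009.
h = 30.8 / (2·1.9009) = 8.10 m.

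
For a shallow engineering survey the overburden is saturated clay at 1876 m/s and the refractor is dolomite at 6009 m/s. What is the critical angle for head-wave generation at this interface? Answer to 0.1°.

18.2°

Critical incidence: sin θ_c = V₁/V₂ = 1876/6009 = 0.3122.
θ_c = arcsin 0.3122 = 18.19°.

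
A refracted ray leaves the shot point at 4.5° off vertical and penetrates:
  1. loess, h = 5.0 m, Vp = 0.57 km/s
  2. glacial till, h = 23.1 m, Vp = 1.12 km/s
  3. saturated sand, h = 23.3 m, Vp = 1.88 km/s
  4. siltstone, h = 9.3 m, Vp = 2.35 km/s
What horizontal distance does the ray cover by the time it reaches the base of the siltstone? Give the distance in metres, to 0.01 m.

p = sin θ₁/V₁ = sin 4.5°/0.57 = 1.3765e-01 s/km is conserved through the stack.
Layer 1: θ = 4.50°; offset = 5.0·tan 4.50° = 0.3935 m.
Layer 2: sin θ = p·1.12 = 0.1542 → θ = 8.87°; offset = 23.1·tan 8.87° = 3.6043 m.
Layer 3: sin θ = p·1.88 = 0.2588 → θ = 15.00°; offset = 23.3·tan 15.00° = 6.2421 m.
Layer 4: sin θ = p·2.35 = 0.3235 → θ = 18.87°; offset = 9.3·tan 18.87° = 3.1792 m.
Σ offsets = 13.4192 m.

13.42 m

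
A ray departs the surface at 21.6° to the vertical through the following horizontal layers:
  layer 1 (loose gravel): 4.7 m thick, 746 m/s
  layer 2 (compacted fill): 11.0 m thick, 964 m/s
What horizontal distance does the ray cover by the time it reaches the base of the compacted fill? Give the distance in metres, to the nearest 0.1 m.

7.8 m

p = sin θ₁/V₁ = sin 21.6°/746 = 4.9346e-04 s/m is conserved through the stack.
Layer 1: θ = 21.60°; offset = 4.7·tan 21.60° = 1.861 m.
Layer 2: sin θ = p·964 = 0.4757 → θ = 28.40°; offset = 11.0·tan 28.40° = 5.949 m.
Summing the layer offsets gives 7.810 m.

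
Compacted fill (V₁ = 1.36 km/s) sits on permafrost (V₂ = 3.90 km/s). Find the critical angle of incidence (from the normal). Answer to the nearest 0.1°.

At critical incidence the refracted ray runs along the interface (θ₂ = 90°), so sin θ_c = V₁/V₂.
θ_c = arcsin(1.36/3.90) = arcsin 0.3487 = 20.41°.

20.4°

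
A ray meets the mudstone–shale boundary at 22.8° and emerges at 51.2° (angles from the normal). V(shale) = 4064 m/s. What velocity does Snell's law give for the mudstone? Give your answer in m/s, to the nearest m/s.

Snell's law: sin 22.8°/V₁ = sin 51.2°/V₂.
V₁ = V₂·sin 22.8°/sin 51.2° = 4064 × 0.4972 = 2020.77 m/s.

2021 m/s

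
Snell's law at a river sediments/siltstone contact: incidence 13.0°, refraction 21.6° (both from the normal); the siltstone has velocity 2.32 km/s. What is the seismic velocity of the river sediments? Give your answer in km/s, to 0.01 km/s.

Snell's law: sin 13.0°/V₁ = sin 21.6°/V₂.
V₁ = V₂·sin 13.0°/sin 21.6° = 2.32 × 0.6111 = 1.42 km/s.

1.42 km/s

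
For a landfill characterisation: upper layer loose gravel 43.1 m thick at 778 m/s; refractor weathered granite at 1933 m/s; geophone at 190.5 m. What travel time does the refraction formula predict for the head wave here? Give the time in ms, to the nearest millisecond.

t = x/V₂ + 2h·√(V₂²−V₁²)/(V₁V₂).
√(V₂²−V₁²) = √(1933²−778²) = 1769.5 m/s; delay term = 2·43.1·1769.5/(778·1933) = 0.10143 s.
t = 190.5/1933 + 0.10143 = 0.19998 s.

200 ms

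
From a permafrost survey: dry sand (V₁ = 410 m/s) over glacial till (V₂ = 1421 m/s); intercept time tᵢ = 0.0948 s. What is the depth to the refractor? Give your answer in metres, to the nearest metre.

θ_c = arcsin(410/1421) = 16.77°; cos θ_c = 0.9575.
tᵢ = 2h cos θ_c/V₁ ⇒ h = tᵢ·V₁/(2 cos θ_c) = 0.0948·410/(2·0.9575) = 20.30 m.

20 m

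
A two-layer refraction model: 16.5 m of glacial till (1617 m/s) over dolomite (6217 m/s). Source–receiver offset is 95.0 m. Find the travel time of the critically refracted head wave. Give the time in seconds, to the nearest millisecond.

0.035 s

t = x/V₂ + 2h·√(V₂²−V₁²)/(V₁V₂).
√(V₂²−V₁²) = √(6217²−1617²) = 6003.0 m/s; delay term = 2·16.5·6003.0/(1617·6217) = 0.01971 s.
t = 95.0/6217 + 0.01971 = 0.03499 s.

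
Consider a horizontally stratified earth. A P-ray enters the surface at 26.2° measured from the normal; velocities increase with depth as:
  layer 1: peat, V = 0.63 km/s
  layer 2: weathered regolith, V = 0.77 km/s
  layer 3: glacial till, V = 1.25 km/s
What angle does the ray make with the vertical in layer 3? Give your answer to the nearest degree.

61°

Ray parameter p = sin 26.2° / 0.63 = 7.0080e-01 s/km.
sin θ_3 = p·V_3 = 7.0080e-01 × 1.25 = 0.8760.
θ_3 = arcsin 0.8760 = 61.16°.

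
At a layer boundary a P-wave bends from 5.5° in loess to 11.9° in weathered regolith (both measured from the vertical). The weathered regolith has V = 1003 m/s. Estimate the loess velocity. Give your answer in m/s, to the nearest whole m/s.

Snell's law: sin 5.5°/V₁ = sin 11.9°/V₂.
V₁ = V₂·sin 5.5°/sin 11.9° = 1003 × 0.4648 = 466.20 m/s.

466 m/s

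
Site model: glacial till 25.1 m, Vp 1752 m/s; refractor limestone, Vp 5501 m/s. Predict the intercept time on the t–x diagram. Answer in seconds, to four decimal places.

θ_c = arcsin(V₁/V₂) = arcsin(1752/5501) = 18.57°; cos θ_c = 0.9479.
tᵢ = 2h·cos θ_c / V₁ = 2·25.1·0.9479 / 1752 = 0.02716 s.

0.0272 s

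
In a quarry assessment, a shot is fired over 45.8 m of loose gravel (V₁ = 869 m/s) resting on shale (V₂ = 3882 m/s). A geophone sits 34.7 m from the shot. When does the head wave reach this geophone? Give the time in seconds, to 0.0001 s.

θ_c = arcsin(V₁/V₂) = arcsin(869/3882) = 12.94°, cos θ_c = 0.9746.
Intercept time tᵢ = 2h cos θ_c / V₁ = 2·45.8·0.9746/869 = 0.10273 s.
t = x/V₂ + tᵢ = 34.7/3882 + 0.10273 = 0.11167 s.

0.1117 s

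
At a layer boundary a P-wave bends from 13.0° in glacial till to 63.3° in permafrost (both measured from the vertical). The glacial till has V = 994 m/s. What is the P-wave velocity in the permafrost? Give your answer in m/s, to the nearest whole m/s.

3948 m/s

Snell's law: sin 13.0°/V₁ = sin 63.3°/V₂.
V₂ = V₁·sin 63.3°/sin 13.0° = 994 × 3.9714 = 3947.58 m/s.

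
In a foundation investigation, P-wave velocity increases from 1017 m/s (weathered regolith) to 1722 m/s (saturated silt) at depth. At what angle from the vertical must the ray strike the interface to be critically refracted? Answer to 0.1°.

Critical incidence: sin θ_c = V₁/V₂ = 1017/1722 = 0.5906.
θ_c = arcsin 0.5906 = 36.20°.

36.2°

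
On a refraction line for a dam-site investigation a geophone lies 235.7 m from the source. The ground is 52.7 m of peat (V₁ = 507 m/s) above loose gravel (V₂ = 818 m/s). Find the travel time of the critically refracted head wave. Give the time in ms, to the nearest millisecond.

451 ms

θ_c = arcsin(V₁/V₂) = arcsin(507/818) = 38.30°, cos θ_c = 0.7848.
Intercept time tᵢ = 2h cos θ_c / V₁ = 2·52.7·0.7848/507 = 0.16314 s.
t = x/V₂ + tᵢ = 235.7/818 + 0.16314 = 0.45128 s.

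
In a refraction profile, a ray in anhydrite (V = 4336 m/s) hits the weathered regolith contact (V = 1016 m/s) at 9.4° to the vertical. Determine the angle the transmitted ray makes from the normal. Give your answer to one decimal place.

sin θ₁/V₁ = sin θ₂/V₂ ⇒ sin θ₂ = 1016·sin 9.4°/4336 = 1016·0.1633/4336 = 0.0383.
θ₂ = arcsin 0.0383 = 2.19° from the normal.

2.2°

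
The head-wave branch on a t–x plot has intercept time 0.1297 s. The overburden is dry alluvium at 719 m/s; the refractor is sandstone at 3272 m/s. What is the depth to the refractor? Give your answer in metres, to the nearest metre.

θ_c = arcsin(719/3272) = 12.69°; cos θ_c = 0.9756.
tᵢ = 2h cos θ_c/V₁ ⇒ h = tᵢ·V₁/(2 cos θ_c) = 0.1297·719/(2·0.9756) = 47.80 m.

48 m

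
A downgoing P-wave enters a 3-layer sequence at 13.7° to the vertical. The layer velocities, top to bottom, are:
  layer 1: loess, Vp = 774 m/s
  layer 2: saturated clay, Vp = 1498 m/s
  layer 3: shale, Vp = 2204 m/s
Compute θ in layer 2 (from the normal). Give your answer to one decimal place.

27.3°

Snell's law across each interface conserves sin θ / V, so sin θ_2 = V_2·sin θ₁/V₁.
sin θ_2 = 1498 × sin 13.7° / 774 = 0.4584.
θ_2 = 27.28° from the vertical.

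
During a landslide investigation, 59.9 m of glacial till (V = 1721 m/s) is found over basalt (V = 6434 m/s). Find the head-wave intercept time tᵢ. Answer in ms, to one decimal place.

67.1 ms

θ_c = arcsin(V₁/V₂) = arcsin(1721/6434) = 15.51°; cos θ_c = 0.9636.
tᵢ = 2h·cos θ_c / V₁ = 2·59.9·0.9636 / 1721 = 0.06707 s.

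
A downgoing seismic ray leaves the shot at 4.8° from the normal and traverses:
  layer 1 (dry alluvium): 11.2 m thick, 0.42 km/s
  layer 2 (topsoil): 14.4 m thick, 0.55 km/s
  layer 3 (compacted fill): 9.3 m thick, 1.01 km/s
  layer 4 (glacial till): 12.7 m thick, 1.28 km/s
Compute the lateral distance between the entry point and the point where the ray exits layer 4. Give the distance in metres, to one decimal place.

Ray parameter p = sin 4.8° / 0.42 km/s = 1.9923e-01 s/km.
Layer 1: θ = 4.80°; offset = 11.2·tan 4.80° = 0.940 m.
Layer 2: sin θ = p·0.55 = 0.1096 → θ = 6.29°; offset = 14.4·tan 6.29° = 1.587 m.
Layer 3: sin θ = p·1.01 = 0.2012 → θ = 11.61°; offset = 9.3·tan 11.61° = 1.910 m.
Layer 4: sin θ = p·1.28 = 0.2550 → θ = 14.77°; offset = 12.7·tan 14.77° = 3.349 m.
Total horizontal offset = 7.788 m.

7.8 m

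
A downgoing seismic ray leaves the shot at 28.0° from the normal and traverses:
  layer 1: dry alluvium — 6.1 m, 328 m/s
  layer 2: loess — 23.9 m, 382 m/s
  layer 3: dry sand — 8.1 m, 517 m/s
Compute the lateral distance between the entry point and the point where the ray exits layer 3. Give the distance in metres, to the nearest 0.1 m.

Ray parameter p = sin 28.0° / 328 m/s = 1.4313e-03 s/m.
Layer 1: θ = 28.00°; offset = 6.1·tan 28.00° = 3.243 m.
Layer 2: sin θ = p·382 = 0.5468 → θ = 33.15°; offset = 23.9·tan 33.15° = 15.607 m.
Layer 3: sin θ = p·517 = 0.7400 → θ = 47.73°; offset = 8.1·tan 47.73° = 8.911 m.
Total horizontal offset = 27.762 m.

27.8 m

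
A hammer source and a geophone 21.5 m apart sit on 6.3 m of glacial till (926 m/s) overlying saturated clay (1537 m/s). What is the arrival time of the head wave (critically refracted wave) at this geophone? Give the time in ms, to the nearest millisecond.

θ_c = arcsin(V₁/V₂) = arcsin(926/1537) = 37.05°, cos θ_c = 0.7981.
Intercept time tᵢ = 2h cos θ_c / V₁ = 2·6.3·0.7981/926 = 0.01086 s.
t = x/V₂ + tᵢ = 21.5/1537 + 0.01086 = 0.02485 s.

25 ms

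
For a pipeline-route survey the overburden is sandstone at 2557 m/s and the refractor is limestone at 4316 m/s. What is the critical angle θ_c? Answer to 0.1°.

At critical incidence the refracted ray runs along the interface (θ₂ = 90°), so sin θ_c = V₁/V₂.
θ_c = arcsin(2557/4316) = arcsin 0.5924 = 36.33°.

36.3°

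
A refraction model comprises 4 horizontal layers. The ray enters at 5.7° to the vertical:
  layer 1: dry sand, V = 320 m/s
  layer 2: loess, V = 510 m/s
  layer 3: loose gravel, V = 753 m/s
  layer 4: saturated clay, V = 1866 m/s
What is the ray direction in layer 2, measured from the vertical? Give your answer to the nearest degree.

9°

Snell's law across each interface conserves sin θ / V, so sin θ_2 = V_2·sin θ₁/V₁.
sin θ_2 = 510 × sin 5.7° / 320 = 0.1583.
θ_2 = arcsin 0.1583 = 9.11°.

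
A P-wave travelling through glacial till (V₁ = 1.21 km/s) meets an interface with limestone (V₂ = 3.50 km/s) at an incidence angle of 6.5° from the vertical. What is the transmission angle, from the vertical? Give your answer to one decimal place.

19.1°

sin θ₁/V₁ = sin θ₂/V₂ ⇒ sin θ₂ = 3.50·sin 6.5°/1.21 = 3.50·0.1132/1.21 = 0.3274.
θ₂ = sin⁻¹(0.3274) = 19.11° (from vertical).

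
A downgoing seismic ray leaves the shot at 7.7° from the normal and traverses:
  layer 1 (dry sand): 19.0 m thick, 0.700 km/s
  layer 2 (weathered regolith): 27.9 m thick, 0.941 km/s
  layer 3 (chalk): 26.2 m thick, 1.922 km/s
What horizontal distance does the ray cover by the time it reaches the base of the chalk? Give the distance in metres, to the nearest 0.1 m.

18.0 m

Ray parameter p = sin 7.7° / 0.700 km/s = 1.9141e-01 s/km.
Layer 1: θ = 7.70°; offset = 19.0·tan 7.70° = 2.569 m.
Layer 2: sin θ = p·0.941 = 0.1801 → θ = 10.38°; offset = 27.9·tan 10.38° = 5.109 m.
Layer 3: sin θ = p·1.922 = 0.3679 → θ = 21.59°; offset = 26.2·tan 21.59° = 10.366 m.
Σ offsets = 18.043 m.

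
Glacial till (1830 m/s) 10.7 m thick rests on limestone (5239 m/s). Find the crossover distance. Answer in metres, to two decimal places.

x_cross = 2h·√((V₂+V₁)/(V₂−V₁)).
(V₂+V₁)/(V₂−V₁) = (5239+1830)/(5239−1830) = 2.0736; √ = 1.4400.
x_cross = 2·10.7·1.4400 = 30.82 m.

30.82 m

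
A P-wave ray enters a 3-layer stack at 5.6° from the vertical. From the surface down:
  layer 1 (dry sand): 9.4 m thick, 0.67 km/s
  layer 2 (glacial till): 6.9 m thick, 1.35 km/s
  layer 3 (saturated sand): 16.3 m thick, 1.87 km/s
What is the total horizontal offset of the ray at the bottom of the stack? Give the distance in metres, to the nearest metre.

7 m

Apply Snell's law at each interface; in layer i the horizontal offset is hᵢ·tan θᵢ.
Layer 1: θ = 5.60°; offset = 9.4·tan 5.60° = 0.922 m.
Layer 2: sin θ = 1.35·sin 5.6°/0.67 = 0.1966, θ = 11.34°; offset = 6.9·tan 11.34° = 1.384 m.
Layer 3: sin θ = 1.87·sin 5.6°/0.67 = 0.2724, θ = 15.80°; offset = 16.3·tan 15.80° = 4.614 m.
Σ offsets = 6.919 m.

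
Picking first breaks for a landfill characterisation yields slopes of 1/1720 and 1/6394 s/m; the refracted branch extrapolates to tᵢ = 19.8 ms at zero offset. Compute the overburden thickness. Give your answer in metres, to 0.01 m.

h = tᵢ·V₁·V₂ / (2·√(V₂²−V₁²)).
√(V₂²−V₁²) = √(6394² − 1720²) = 6158.3 m/s.
h = 0.0198 s × 1720 × 6394 / (2 × 6158.3) = 17.68 m.

17.68 m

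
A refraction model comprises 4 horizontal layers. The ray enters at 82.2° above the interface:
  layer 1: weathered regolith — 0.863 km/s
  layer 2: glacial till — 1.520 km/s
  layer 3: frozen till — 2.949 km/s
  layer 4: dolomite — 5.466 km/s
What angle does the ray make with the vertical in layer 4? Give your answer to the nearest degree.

59°

From the normal: θ₁ = 90° − 82.2° = 7.8°.
Ray parameter p = sin 7.8° / 0.863 = 1.5726e-01 s/km.
sin θ_4 = p·V_4 = 1.5726e-01 × 5.466 = 0.8596.
θ_4 = 59.27° from the vertical.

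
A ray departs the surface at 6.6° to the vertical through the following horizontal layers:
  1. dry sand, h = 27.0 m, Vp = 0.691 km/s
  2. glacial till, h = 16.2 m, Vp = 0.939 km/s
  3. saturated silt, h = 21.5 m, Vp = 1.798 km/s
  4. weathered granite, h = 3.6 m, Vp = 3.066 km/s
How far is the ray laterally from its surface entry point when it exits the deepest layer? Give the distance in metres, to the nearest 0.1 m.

14.6 m

Ray parameter p = sin 6.6° / 0.691 km/s = 1.6633e-01 s/km.
Layer 1: θ = 6.60°; offset = 27.0·tan 6.60° = 3.124 m.
Layer 2: sin θ = p·0.939 = 0.1562 → θ = 8.99°; offset = 16.2·tan 8.99° = 2.562 m.
Layer 3: sin θ = p·1.798 = 0.2991 → θ = 17.40°; offset = 21.5·tan 17.40° = 6.738 m.
Layer 4: sin θ = p·3.066 = 0.5100 → θ = 30.66°; offset = 3.6·tan 30.66° = 2.134 m.
Summing the layer offsets gives 14.558 m.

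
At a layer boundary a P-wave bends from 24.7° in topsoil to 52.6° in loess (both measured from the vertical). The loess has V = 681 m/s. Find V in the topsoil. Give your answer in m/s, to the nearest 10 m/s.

sin 24.7° = 0.4179; sin 52.6° = 0.7944.
V₁ = V₂·(sin θ₁/sin θ₂) = 681·(0.4179/0.7944) = 358.21 m/s.

360 m/s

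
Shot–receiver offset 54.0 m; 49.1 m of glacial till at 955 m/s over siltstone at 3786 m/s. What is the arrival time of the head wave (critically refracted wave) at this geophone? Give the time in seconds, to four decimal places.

t = x/V₂ + 2h·√(V₂²−V₁²)/(V₁V₂).
√(V₂²−V₁²) = √(3786²−955²) = 3663.6 m/s; delay term = 2·49.1·3663.6/(955·3786) = 0.09950 s.
t = 54.0/3786 + 0.09950 = 0.11377 s.

0.1138 s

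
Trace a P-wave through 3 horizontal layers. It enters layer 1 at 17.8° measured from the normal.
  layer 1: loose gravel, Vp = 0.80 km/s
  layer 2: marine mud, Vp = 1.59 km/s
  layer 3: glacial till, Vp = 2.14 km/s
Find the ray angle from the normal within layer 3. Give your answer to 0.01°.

54.86°

Ray parameter p = sin 17.8° / 0.80 = 3.8212e-01 s/km.
sin θ_3 = p·V_3 = 3.8212e-01 × 2.14 = 0.8177.
θ_3 = 54.86° from the vertical.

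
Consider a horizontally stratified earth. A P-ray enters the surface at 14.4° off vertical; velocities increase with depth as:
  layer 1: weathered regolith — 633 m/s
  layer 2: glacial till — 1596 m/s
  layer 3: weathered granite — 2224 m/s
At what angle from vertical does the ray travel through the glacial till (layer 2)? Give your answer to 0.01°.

38.83°

Ray parameter p = sin 14.4° / 633 = 3.9288e-04 s/m.
sin θ_2 = p·V_2 = 3.9288e-04 × 1596 = 0.6270.
θ_2 = 38.83° from the vertical.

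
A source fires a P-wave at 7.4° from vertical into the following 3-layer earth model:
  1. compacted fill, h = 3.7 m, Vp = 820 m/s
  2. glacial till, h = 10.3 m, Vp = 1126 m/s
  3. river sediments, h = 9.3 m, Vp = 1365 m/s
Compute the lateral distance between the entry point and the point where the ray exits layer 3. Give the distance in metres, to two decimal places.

4.37 m

p = sin θ₁/V₁ = sin 7.4°/820 = 1.5707e-04 s/m is conserved through the stack.
Layer 1: θ = 7.40°; offset = 3.7·tan 7.40° = 0.4805 m.
Layer 2: sin θ = p·1126 = 0.1769 → θ = 10.19°; offset = 10.3·tan 10.19° = 1.8508 m.
Layer 3: sin θ = p·1365 = 0.2144 → θ = 12.38°; offset = 9.3·tan 12.38° = 2.0414 m.
Total horizontal offset = 4.3727 m.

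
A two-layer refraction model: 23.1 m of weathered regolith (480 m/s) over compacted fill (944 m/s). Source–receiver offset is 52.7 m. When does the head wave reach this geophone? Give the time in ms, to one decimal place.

138.7 ms

t = x/V₂ + 2h·√(V₂²−V₁²)/(V₁V₂).
√(V₂²−V₁²) = √(944²−480²) = 812.9 m/s; delay term = 2·23.1·812.9/(480·944) = 0.08288 s.
t = 52.7/944 + 0.08288 = 0.13870 s.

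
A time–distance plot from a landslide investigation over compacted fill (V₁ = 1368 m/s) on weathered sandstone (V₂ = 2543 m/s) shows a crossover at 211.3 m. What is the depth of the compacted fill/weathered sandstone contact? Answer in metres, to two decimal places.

57.91 m

h = (x_cross/2)·√((V₂−V₁)/(V₂+V₁)).
(V₂−V₁)/(V₂+V₁) = (2543−1368)/(2543+1368) = 0.3004; √ = 0.5481.
h = (211.3/2)·0.5481 = 57.91 m.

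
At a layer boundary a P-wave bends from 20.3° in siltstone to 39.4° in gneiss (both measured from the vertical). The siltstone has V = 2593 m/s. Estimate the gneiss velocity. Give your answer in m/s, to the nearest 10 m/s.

Snell's law: sin 20.3°/V₁ = sin 39.4°/V₂.
V₂ = V₁·sin 39.4°/sin 20.3° = 2593 × 1.8295 = 4743.98 m/s.

4740 m/s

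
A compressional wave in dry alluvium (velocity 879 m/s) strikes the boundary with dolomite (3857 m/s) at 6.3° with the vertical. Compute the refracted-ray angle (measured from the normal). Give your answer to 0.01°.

28.78°

Snell's law: sin θ₂ = (V₂/V₁)·sin θ₁ = (3857/879)·sin 6.3° = 0.4815.
θ₂ = sin⁻¹(0.4815) = 28.78° (from vertical).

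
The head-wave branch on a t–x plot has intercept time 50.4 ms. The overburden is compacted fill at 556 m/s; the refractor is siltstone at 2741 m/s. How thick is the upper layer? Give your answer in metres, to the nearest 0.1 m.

14.3 m

θ_c = arcsin(556/2741) = 11.70°; cos θ_c = 0.9792.
tᵢ = 2h cos θ_c/V₁ ⇒ h = tᵢ·V₁/(2 cos θ_c) = 0.0504·556/(2·0.9792) = 14.31 m.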